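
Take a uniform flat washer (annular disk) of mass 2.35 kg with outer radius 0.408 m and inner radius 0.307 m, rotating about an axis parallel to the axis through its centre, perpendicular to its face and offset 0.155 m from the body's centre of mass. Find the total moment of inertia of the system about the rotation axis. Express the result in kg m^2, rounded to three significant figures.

0.363

I_cm = (1/2)M(R²+r²) = (1/2)(2.35)[(0.408)² + (0.307)²] = 0.30634 kg m^2; centre at d = 0.155 m, so the parallel axis theorem gives I = 0.30634 + (2.35)(0.155)² = 0.3628 kg m^2.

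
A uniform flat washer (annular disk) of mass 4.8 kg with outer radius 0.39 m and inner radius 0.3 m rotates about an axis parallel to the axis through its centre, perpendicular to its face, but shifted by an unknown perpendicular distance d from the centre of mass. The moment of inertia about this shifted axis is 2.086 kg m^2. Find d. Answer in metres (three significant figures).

About the centre-of-mass axis, I_cm = (1/2)M(R²+r²) = (1/2)(4.8)[(0.39)² + (0.3)²] = 0.58104 kg m^2.
Parallel axis theorem: I = I_cm + Md², so Md² = 2.086 − 0.58104 = 1.505 kg m^2.
d = √(1.505 / 4.8) = 0.55994 m.

0.560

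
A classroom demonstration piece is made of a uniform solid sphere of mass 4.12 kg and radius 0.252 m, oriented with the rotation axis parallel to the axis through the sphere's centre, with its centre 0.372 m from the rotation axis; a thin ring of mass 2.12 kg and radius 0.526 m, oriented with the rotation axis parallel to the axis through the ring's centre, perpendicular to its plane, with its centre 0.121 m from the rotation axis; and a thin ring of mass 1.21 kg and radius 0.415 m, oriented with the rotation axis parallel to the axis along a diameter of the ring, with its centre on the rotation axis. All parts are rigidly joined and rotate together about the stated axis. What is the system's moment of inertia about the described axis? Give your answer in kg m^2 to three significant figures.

Solid sphere: I_cm = (2/5)MR² = (2/5)(4.12)(0.252)² = 0.10465 kg m^2; centre at d = 0.372 m, so I = I_cm + Md² gives I = 0.10465 + (4.12)(0.372)² = 0.6748 kg m^2.
Thin ring: I_cm = MR² = (2.12)(0.526)² = 0.58655 kg m^2; centre at d = 0.121 m, so I = I_cm + Md² gives I = 0.58655 + (2.12)(0.121)² = 0.61759 kg m^2.
Thin ring: I_cm = (1/2)MR² = (1/2)(1.21)(0.415)² = 0.1042 kg m^2; axis through the centre, so I = 0.1042 kg m^2.
Total I = 0.6748 + 0.61759 + 0.1042 = 1.3966 kg m^2.

1.40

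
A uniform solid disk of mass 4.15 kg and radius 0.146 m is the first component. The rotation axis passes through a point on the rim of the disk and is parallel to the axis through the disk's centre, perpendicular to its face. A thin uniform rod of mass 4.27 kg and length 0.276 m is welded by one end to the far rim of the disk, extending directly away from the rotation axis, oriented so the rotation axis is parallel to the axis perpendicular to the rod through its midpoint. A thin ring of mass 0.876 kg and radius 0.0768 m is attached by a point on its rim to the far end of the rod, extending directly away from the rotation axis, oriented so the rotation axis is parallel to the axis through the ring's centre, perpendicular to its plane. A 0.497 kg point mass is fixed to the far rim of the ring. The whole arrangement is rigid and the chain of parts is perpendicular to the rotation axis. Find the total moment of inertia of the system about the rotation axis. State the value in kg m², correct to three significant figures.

1.58

Solid disk: I_cm = (1/2)MR² = (1/2)(4.15)(0.146)² = 0.044231 kg m²; centre at d = 0.146 m, so I = I_cm + Md² gives I = 0.044231 + (4.15)(0.146)² = 0.13269 kg m².
Thin rod: I_cm = (1/12)ML² = (1/12)(4.27)(0.276)² = 0.027106 kg m²; centre at d = 0.146 + 0.146 + 0.138 = 0.43 m, so I = I_cm + Md² gives I = 0.027106 + (4.27)(0.43)² = 0.81663 kg m².
Thin ring: I_cm = MR² = (0.876)(0.0768)² = 0.0051669 kg m²; centre at d = 0.146 + 0.146 + 0.138 + 0.138 + 0.0768 = 0.6448 m, so I = I_cm + Md² gives I = 0.0051669 + (0.876)(0.6448)² = 0.36938 kg m².
Point mass: I_cm = 0; centre at d = 0.146 + 0.146 + 0.138 + 0.138 + 0.0768 + 0.0768 = 0.7216 m, so I = I_cm + Md² gives I = 0 + (0.497)(0.7216)² = 0.25879 kg m².
Total I = 0.13269 + 0.81663 + 0.36938 + 0.25879 = 1.5775 kg m².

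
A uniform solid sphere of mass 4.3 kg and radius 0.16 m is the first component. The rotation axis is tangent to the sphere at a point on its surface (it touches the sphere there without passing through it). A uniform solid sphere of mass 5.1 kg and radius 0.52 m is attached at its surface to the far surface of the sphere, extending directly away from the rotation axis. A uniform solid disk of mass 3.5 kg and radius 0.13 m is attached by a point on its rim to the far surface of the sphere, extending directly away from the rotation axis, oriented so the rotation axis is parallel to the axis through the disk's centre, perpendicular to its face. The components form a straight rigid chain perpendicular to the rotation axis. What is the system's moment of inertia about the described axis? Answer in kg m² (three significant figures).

12.1

Solid sphere: I_cm = (2/5)MR² = (2/5)(4.3)(0.16)² = 0.044032 kg m²; centre at d = 0.16 m, so I = I_cm + Md² gives I = 0.044032 + (4.3)(0.16)² = 0.15411 kg m².
Solid sphere: I_cm = (2/5)MR² = (2/5)(5.1)(0.52)² = 0.55162 kg m²; centre at d = 0.16 + 0.16 + 0.52 = 0.84 m, so I = I_cm + Md² gives I = 0.55162 + (5.1)(0.84)² = 4.1502 kg m².
Solid disk: I_cm = (1/2)MR² = (1/2)(3.5)(0.13)² = 0.029575 kg m²; centre at d = 0.16 + 0.16 + 0.52 + 0.52 + 0.13 = 1.49 m, so I = I_cm + Md² gives I = 0.029575 + (3.5)(1.49)² = 7.7999 kg m².
Total I = 0.15411 + 4.1502 + 7.7999 = 12.104 kg m².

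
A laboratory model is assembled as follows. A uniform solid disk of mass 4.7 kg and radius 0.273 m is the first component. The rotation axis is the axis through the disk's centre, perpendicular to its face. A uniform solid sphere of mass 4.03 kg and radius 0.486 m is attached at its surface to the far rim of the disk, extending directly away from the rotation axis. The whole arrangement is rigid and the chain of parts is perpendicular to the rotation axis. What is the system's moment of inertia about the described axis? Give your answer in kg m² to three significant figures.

2.88

Solid disk: I_cm = (1/2)MR² = (1/2)(4.7)(0.273)² = 0.17514 kg m²; axis through the centre, so I = 0.17514 kg m².
Solid sphere: I_cm = (2/5)MR² = (2/5)(4.03)(0.486)² = 0.38075 kg m²; centre at d = 0.273 + 0.486 = 0.759 m, so the parallel axis theorem gives I = 0.38075 + (4.03)(0.759)² = 2.7024 kg m².
Total I = 0.17514 + 2.7024 = 2.8775 kg m².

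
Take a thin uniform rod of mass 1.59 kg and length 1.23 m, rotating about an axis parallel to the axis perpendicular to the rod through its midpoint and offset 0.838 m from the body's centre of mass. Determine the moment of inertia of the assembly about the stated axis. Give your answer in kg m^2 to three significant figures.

1.32

I_cm = (1/12)ML² = (1/12)(1.59)(1.23)² = 0.20046 kg m^2; centre at d = 0.838 m, so I = I_cm + Md² gives I = 0.20046 + (1.59)(0.838)² = 1.317 kg m^2.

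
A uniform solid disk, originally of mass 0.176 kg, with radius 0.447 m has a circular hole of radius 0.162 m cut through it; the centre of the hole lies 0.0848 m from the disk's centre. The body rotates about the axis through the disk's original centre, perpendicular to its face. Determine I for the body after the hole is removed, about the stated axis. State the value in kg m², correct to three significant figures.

0.0171

Unpierced body about its centre: I₀ = (1/2)MR² = (1/2)(0.176)(0.447)² = 0.017583 kg m².
The removed disk has mass m = M·(r/R)² = (0.176)(0.162/0.447)² = 0.023117 kg (same uniform areal density).
Its moment of inertia about the rotation axis (parallel-axis theorem): I_hole = (1/2)mr² + md² = (1/2)(0.023117)(0.162)² + (0.023117)(0.0848)² = 0.00046957 kg m².
Treating the hole as negative mass, I = I₀ − I_hole = 0.017583 − 0.00046957 = 0.017114 kg m².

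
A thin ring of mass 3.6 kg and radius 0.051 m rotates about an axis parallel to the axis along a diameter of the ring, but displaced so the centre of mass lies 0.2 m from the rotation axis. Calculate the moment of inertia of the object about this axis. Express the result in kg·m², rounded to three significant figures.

I_cm = (1/2)MR² = (1/2)(3.6)(0.051)² = 0.0046818 kg·m²; centre at d = 0.2 m, so I = I_cm + Md² gives I = 0.0046818 + (3.6)(0.2)² = 0.14868 kg·m².

0.149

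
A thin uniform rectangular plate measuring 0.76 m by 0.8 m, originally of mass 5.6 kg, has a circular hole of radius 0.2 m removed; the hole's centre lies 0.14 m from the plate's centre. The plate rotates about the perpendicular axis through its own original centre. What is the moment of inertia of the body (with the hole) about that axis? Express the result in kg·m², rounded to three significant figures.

0.522

Unpierced body about its centre: I₀ = (1/12)M(a²+b²) = (1/12)(5.6)[(0.76)² + (0.8)²] = 0.56821 kg·m².
The removed disk has mass m = M·πr²/(ab) = (5.6)·π(0.2)²/(0.76·0.8) = 1.1574 kg (same uniform areal density).
Its moment of inertia about the rotation axis (parallel-axis theorem): I_hole = (1/2)mr² + md² = (1/2)(1.1574)(0.2)² + (1.1574)(0.14)² = 0.045834 kg·m².
Treating the hole as negative mass, I = I₀ − I_hole = 0.56821 − 0.045834 = 0.52238 kg·m².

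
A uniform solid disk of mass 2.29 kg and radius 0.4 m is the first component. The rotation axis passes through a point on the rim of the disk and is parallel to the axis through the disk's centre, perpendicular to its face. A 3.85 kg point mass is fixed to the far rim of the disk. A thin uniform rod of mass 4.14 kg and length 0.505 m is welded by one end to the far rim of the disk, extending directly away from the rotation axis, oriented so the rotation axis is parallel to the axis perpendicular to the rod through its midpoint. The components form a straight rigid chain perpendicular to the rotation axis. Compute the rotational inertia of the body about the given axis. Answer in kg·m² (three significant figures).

7.69

Solid disk: I_cm = (1/2)MR² = (1/2)(2.29)(0.4)² = 0.1832 kg·m²; centre at d = 0.4 m, so the parallel axis theorem gives I = 0.1832 + (2.29)(0.4)² = 0.5496 kg·m².
Point mass: I_cm = 0; centre at d = 0.4 + 0.4 = 0.8 m, so the parallel axis theorem gives I = 0 + (3.85)(0.8)² = 2.464 kg·m².
Thin rod: I_cm = (1/12)ML² = (1/12)(4.14)(0.505)² = 0.087984 kg·m²; centre at d = 0.4 + 0.4 + 0.2525 = 1.0525 m, so the parallel axis theorem gives I = 0.087984 + (4.14)(1.0525)² = 4.6741 kg·m².
Total I = 0.5496 + 2.464 + 4.6741 = 7.6877 kg·m².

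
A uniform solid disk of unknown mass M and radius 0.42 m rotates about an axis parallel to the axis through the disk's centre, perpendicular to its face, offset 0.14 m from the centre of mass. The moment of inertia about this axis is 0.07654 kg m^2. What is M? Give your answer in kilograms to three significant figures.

0.710

I = I_cm + Md² = (1/2)MR² + Md² = M·[0.5·(0.42)² + (0.14)²] = M·0.1078.
So M = 0.07654 / 0.1078 = 0.71002 kg.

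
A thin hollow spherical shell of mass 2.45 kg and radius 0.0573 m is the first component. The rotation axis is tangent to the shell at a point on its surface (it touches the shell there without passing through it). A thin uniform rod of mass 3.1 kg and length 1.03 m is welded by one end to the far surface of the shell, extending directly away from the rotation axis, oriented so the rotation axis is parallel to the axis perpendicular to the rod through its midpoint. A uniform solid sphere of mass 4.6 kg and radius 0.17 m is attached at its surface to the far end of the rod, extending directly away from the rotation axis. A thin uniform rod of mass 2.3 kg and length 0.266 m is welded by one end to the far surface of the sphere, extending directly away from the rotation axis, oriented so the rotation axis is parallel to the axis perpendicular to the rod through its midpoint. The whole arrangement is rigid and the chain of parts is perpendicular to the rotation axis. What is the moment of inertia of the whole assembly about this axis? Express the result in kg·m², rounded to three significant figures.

15.6

Spherical shell: I_cm = (2/3)MR² = (2/3)(2.45)(0.0573)² = 0.0053627 kg·m²; centre at d = 0.0573 m, so I = I_cm + Md² gives I = 0.0053627 + (2.45)(0.0573)² = 0.013407 kg·m².
Thin rod: I_cm = (1/12)ML² = (1/12)(3.1)(1.03)² = 0.27407 kg·m²; centre at d = 0.0573 + 0.0573 + 0.515 = 0.6296 m, so I = I_cm + Md² gives I = 0.27407 + (3.1)(0.6296)² = 1.5029 kg·m².
Solid sphere: I_cm = (2/5)MR² = (2/5)(4.6)(0.17)² = 0.053176 kg·m²; centre at d = 0.0573 + 0.0573 + 0.515 + 0.515 + 0.17 = 1.3146 m, so I = I_cm + Md² gives I = 0.053176 + (4.6)(1.3146)² = 8.0028 kg·m².
Thin rod: I_cm = (1/12)ML² = (1/12)(2.3)(0.266)² = 0.013562 kg·m²; centre at d = 0.0573 + 0.0573 + 0.515 + 0.515 + 0.17 + 0.17 + 0.133 = 1.6176 m, so I = I_cm + Md² gives I = 0.013562 + (2.3)(1.6176)² = 6.0318 kg·m².
Total I = 0.013407 + 1.5029 + 8.0028 + 6.0318 = 15.551 kg·m².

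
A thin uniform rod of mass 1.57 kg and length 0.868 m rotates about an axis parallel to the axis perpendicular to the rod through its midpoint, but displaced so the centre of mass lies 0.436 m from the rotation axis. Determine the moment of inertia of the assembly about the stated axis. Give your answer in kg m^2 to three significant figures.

I_cm = (1/12)ML² = (1/12)(1.57)(0.868)² = 0.098573 kg m^2; centre at d = 0.436 m, so I = I_cm + Md² gives I = 0.098573 + (1.57)(0.436)² = 0.39702 kg m^2.

0.397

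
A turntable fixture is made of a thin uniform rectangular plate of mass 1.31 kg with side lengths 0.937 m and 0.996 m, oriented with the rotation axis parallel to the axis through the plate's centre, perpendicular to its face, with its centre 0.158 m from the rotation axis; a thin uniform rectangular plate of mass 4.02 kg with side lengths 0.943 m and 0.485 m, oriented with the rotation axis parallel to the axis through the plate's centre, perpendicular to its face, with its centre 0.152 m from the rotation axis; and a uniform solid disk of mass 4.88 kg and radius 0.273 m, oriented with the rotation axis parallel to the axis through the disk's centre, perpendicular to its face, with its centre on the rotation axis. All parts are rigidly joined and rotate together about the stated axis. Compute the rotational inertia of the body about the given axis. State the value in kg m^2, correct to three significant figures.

Rectangular plate: I_cm = (1/12)M(a²+b²) = (1/12)(1.31)[(0.937)² + (0.996)²] = 0.20414 kg m^2; centre at d = 0.158 m, so the parallel axis theorem gives I = 0.20414 + (1.31)(0.158)² = 0.23684 kg m^2.
Rectangular plate: I_cm = (1/12)M(a²+b²) = (1/12)(4.02)[(0.943)² + (0.485)²] = 0.3767 kg m^2; centre at d = 0.152 m, so the parallel axis theorem gives I = 0.3767 + (4.02)(0.152)² = 0.46958 kg m^2.
Solid disk: I_cm = (1/2)MR² = (1/2)(4.88)(0.273)² = 0.18185 kg m^2; axis through the centre, so I = 0.18185 kg m^2.
Total I = 0.23684 + 0.46958 + 0.18185 = 0.88827 kg m^2.

0.888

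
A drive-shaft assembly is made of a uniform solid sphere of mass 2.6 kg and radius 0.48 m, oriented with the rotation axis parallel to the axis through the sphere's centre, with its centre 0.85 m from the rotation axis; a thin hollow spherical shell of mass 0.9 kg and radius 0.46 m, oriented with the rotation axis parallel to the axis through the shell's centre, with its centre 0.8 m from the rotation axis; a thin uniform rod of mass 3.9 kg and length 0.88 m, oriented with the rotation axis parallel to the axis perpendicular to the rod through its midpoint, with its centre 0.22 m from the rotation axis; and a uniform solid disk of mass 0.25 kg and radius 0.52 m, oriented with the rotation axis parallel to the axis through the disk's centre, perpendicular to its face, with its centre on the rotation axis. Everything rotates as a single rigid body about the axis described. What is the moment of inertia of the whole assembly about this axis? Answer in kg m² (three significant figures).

3.30

Solid sphere: I_cm = (2/5)MR² = (2/5)(2.6)(0.48)² = 0.23962 kg m²; centre at d = 0.85 m, so I = I_cm + Md² gives I = 0.23962 + (2.6)(0.85)² = 2.1181 kg m².
Spherical shell: I_cm = (2/3)MR² = (2/3)(0.9)(0.46)² = 0.12696 kg m²; centre at d = 0.8 m, so I = I_cm + Md² gives I = 0.12696 + (0.9)(0.8)² = 0.70296 kg m².
Thin rod: I_cm = (1/12)ML² = (1/12)(3.9)(0.88)² = 0.25168 kg m²; centre at d = 0.22 m, so I = I_cm + Md² gives I = 0.25168 + (3.9)(0.22)² = 0.44044 kg m².
Solid disk: I_cm = (1/2)MR² = (1/2)(0.25)(0.52)² = 0.0338 kg m²; axis through the centre, so I = 0.0338 kg m².
Total I = 2.1181 + 0.70296 + 0.44044 + 0.0338 = 3.2953 kg m².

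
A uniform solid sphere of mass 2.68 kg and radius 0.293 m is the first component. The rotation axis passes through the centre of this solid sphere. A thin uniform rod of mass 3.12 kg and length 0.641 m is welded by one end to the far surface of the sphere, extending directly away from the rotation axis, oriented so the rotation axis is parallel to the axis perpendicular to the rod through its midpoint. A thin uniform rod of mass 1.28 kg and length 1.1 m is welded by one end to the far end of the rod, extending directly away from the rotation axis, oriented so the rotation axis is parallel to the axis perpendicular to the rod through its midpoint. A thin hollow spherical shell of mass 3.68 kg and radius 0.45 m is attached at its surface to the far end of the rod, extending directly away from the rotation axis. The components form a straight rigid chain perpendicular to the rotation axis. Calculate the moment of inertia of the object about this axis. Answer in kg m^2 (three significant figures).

Solid sphere: I_cm = (2/5)MR² = (2/5)(2.68)(0.293)² = 0.09203 kg m^2; axis through the centre, so I = 0.09203 kg m^2.
Thin rod: I_cm = (1/12)ML² = (1/12)(3.12)(0.641)² = 0.10683 kg m^2; centre at d = 0.293 + 0.3205 = 0.6135 m, so the parallel axis theorem gives I = 0.10683 + (3.12)(0.6135)² = 1.2811 kg m^2.
Thin rod: I_cm = (1/12)ML² = (1/12)(1.28)(1.1)² = 0.12907 kg m^2; centre at d = 0.293 + 0.3205 + 0.3205 + 0.55 = 1.484 m, so the parallel axis theorem gives I = 0.12907 + (1.28)(1.484)² = 2.948 kg m^2.
Spherical shell: I_cm = (2/3)MR² = (2/3)(3.68)(0.45)² = 0.4968 kg m^2; centre at d = 0.293 + 0.3205 + 0.3205 + 0.55 + 0.55 + 0.45 = 2.484 m, so the parallel axis theorem gives I = 0.4968 + (3.68)(2.484)² = 23.203 kg m^2.
Total I = 0.09203 + 1.2811 + 2.948 + 23.203 = 27.524 kg m^2.

27.5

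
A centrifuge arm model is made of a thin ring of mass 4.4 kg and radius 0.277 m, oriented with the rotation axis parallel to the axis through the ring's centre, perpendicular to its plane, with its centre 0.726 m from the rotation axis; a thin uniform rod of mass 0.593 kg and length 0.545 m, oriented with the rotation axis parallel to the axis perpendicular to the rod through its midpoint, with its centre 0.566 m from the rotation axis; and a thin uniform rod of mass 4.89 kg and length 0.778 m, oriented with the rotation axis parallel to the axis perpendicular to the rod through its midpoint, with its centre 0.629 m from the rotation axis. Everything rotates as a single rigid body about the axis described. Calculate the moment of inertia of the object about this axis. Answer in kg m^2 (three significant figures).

5.04

Thin ring: I_cm = MR² = (4.4)(0.277)² = 0.33761 kg m^2; centre at d = 0.726 m, so the parallel axis theorem gives I = 0.33761 + (4.4)(0.726)² = 2.6567 kg m^2.
Thin rod: I_cm = (1/12)ML² = (1/12)(0.593)(0.545)² = 0.014678 kg m^2; centre at d = 0.566 m, so the parallel axis theorem gives I = 0.014678 + (0.593)(0.566)² = 0.20465 kg m^2.
Thin rod: I_cm = (1/12)ML² = (1/12)(4.89)(0.778)² = 0.24665 kg m^2; centre at d = 0.629 m, so the parallel axis theorem gives I = 0.24665 + (4.89)(0.629)² = 2.1813 kg m^2.
Total I = 2.6567 + 0.20465 + 2.1813 = 5.0427 kg m^2.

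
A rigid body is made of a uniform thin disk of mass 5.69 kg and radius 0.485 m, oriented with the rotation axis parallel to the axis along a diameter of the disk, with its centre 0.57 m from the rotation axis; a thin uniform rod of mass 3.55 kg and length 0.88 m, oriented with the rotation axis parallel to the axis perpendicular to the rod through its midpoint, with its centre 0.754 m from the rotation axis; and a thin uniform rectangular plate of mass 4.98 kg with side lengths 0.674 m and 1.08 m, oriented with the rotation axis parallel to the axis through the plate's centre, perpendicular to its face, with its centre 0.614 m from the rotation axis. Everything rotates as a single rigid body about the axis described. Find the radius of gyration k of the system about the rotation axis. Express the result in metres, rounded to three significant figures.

0.701

Thin disk: I_cm = (1/4)MR² = (1/4)(5.69)(0.485)² = 0.33461 kg m²; centre at d = 0.57 m, so the parallel axis theorem gives I = 0.33461 + (5.69)(0.57)² = 2.1833 kg m².
Thin rod: I_cm = (1/12)ML² = (1/12)(3.55)(0.88)² = 0.22909 kg m²; centre at d = 0.754 m, so the parallel axis theorem gives I = 0.22909 + (3.55)(0.754)² = 2.2473 kg m².
Rectangular plate: I_cm = (1/12)M(a²+b²) = (1/12)(4.98)[(0.674)² + (1.08)²] = 0.67258 kg m²; centre at d = 0.614 m, so the parallel axis theorem gives I = 0.67258 + (4.98)(0.614)² = 2.55 kg m².
Total I = 6.9806 kg m²; total mass M = 14.22 kg.
k = √(I/M) = √(6.9806/14.22) = 0.70064 m.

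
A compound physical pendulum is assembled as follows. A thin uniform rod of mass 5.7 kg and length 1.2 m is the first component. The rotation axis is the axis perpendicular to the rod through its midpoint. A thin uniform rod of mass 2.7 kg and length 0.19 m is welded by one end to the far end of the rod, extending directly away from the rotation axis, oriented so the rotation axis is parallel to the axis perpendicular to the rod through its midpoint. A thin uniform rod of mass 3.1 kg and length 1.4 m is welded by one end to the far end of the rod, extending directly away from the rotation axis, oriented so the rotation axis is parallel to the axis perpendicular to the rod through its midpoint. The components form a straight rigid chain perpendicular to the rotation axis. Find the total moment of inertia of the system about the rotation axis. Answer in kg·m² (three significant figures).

9.38

Thin rod: I_cm = (1/12)ML² = (1/12)(5.7)(1.2)² = 0.684 kg·m²; axis through the centre, so I = 0.684 kg·m².
Thin rod: I_cm = (1/12)ML² = (1/12)(2.7)(0.19)² = 0.0081225 kg·m²; centre at d = 0.6 + 0.095 = 0.695 m, so the parallel axis theorem gives I = 0.0081225 + (2.7)(0.695)² = 1.3123 kg·m².
Thin rod: I_cm = (1/12)ML² = (1/12)(3.1)(1.4)² = 0.50633 kg·m²; centre at d = 0.6 + 0.095 + 0.095 + 0.7 = 1.49 m, so the parallel axis theorem gives I = 0.50633 + (3.1)(1.49)² = 7.3886 kg·m².
Total I = 0.684 + 1.3123 + 7.3886 = 9.3849 kg·m².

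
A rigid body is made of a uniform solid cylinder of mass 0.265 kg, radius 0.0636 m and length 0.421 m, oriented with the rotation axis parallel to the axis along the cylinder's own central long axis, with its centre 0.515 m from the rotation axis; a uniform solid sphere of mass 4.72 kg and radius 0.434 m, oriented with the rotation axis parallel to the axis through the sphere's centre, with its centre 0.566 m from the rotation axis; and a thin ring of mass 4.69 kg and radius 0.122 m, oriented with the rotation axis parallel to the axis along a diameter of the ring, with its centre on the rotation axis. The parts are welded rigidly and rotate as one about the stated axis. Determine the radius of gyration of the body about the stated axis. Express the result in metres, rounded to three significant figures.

Solid cylinder: I_cm = (1/2)MR² = (1/2)(0.265)(0.0636)² = 0.00053596 kg m^2; centre at d = 0.515 m, so the parallel axis theorem gives I = 0.00053596 + (0.265)(0.515)² = 0.070821 kg m^2.
Solid sphere: I_cm = (2/5)MR² = (2/5)(4.72)(0.434)² = 0.35562 kg m^2; centre at d = 0.566 m, so the parallel axis theorem gives I = 0.35562 + (4.72)(0.566)² = 1.8677 kg m^2.
Thin ring: I_cm = (1/2)MR² = (1/2)(4.69)(0.122)² = 0.034903 kg m^2; axis through the centre, so I = 0.034903 kg m^2.
Total I = 1.9734 kg m^2; total mass M = 9.675 kg.
k = √(I/M) = √(1.9734/9.675) = 0.45163 m.

0.452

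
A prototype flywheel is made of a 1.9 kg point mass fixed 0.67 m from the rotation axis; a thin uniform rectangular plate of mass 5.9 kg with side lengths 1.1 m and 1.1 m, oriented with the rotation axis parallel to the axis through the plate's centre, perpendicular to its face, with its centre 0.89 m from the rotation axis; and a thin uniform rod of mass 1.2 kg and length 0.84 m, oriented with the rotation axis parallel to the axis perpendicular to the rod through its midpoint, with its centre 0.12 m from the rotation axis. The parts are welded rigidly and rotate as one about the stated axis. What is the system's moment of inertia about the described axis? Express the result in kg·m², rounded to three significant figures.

Point mass: I_cm = 0; centre at d = 0.67 m, so the parallel axis theorem gives I = 0 + (1.9)(0.67)² = 0.85291 kg·m².
Rectangular plate: I_cm = (1/12)M(a²+b²) = (1/12)(5.9)[(1.1)² + (1.1)²] = 1.1898 kg·m²; centre at d = 0.89 m, so the parallel axis theorem gives I = 1.1898 + (5.9)(0.89)² = 5.8632 kg·m².
Thin rod: I_cm = (1/12)ML² = (1/12)(1.2)(0.84)² = 0.07056 kg·m²; centre at d = 0.12 m, so the parallel axis theorem gives I = 0.07056 + (1.2)(0.12)² = 0.08784 kg·m².
Total I = 0.85291 + 5.8632 + 0.08784 = 6.804 kg·m².

6.80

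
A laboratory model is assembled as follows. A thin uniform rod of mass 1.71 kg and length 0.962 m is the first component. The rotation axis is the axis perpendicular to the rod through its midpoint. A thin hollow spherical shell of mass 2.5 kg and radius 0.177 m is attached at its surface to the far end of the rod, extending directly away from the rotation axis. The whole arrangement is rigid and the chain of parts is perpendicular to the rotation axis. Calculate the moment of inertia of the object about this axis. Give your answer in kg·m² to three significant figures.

Thin rod: I_cm = (1/12)ML² = (1/12)(1.71)(0.962)² = 0.13188 kg·m²; axis through the centre, so I = 0.13188 kg·m².
Spherical shell: I_cm = (2/3)MR² = (2/3)(2.5)(0.177)² = 0.052215 kg·m²; centre at d = 0.481 + 0.177 = 0.658 m, so I = I_cm + Md² gives I = 0.052215 + (2.5)(0.658)² = 1.1346 kg·m².
Total I = 0.13188 + 1.1346 = 1.2665 kg·m².

1.27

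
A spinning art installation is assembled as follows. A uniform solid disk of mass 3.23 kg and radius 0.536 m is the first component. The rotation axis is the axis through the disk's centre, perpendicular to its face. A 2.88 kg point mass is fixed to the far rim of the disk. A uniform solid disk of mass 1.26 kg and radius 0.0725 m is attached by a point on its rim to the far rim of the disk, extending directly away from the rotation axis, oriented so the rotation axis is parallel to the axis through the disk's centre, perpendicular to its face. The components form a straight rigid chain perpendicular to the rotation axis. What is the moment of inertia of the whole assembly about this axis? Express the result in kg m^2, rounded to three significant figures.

1.76

Solid disk: I_cm = (1/2)MR² = (1/2)(3.23)(0.536)² = 0.46398 kg m^2; axis through the centre, so I = 0.46398 kg m^2.
Point mass: I_cm = 0; centre at d = 0.536 m, so the parallel axis theorem gives I = 0 + (2.88)(0.536)² = 0.82741 kg m^2.
Solid disk: I_cm = (1/2)MR² = (1/2)(1.26)(0.0725)² = 0.0033114 kg m^2; centre at d = 0.536 + 0.0725 = 0.6085 m, so the parallel axis theorem gives I = 0.0033114 + (1.26)(0.6085)² = 0.46985 kg m^2.
Total I = 0.46398 + 0.82741 + 0.46985 = 1.7612 kg m^2.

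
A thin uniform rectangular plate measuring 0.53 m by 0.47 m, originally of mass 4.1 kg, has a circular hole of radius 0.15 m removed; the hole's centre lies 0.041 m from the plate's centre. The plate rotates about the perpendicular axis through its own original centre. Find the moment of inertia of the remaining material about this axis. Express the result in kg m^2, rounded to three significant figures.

0.156

Unpierced body about its centre: I₀ = (1/12)M(a²+b²) = (1/12)(4.1)[(0.53)² + (0.47)²] = 0.17145 kg m^2.
The removed disk has mass m = M·πr²/(ab) = (4.1)·π(0.15)²/(0.53·0.47) = 1.1634 kg (same uniform areal density).
Its moment of inertia about the rotation axis (parallel-axis theorem): I_hole = (1/2)mr² + md² = (1/2)(1.1634)(0.15)² + (1.1634)(0.041)² = 0.015044 kg m^2.
Treating the hole as negative mass, I = I₀ − I_hole = 0.17145 − 0.015044 = 0.1564 kg m^2.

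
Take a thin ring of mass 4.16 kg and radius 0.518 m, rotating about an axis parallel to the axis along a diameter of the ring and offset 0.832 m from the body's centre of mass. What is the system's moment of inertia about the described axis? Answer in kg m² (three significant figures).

3.44

I_cm = (1/2)MR² = (1/2)(4.16)(0.518)² = 0.55811 kg m²; centre at d = 0.832 m, so I = I_cm + Md² gives I = 0.55811 + (4.16)(0.832)² = 3.4378 kg m².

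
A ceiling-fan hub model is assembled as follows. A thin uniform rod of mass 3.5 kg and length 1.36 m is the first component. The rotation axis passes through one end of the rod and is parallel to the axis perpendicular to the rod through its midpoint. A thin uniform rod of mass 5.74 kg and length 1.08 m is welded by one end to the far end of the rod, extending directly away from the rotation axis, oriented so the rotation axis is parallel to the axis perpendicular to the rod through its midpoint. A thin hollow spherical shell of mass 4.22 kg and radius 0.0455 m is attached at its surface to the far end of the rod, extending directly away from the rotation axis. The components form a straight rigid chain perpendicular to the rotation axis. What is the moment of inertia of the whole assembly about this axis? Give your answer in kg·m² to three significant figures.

49.5

Thin rod: I_cm = (1/12)ML² = (1/12)(3.5)(1.36)² = 0.53947 kg·m²; centre at d = 0.68 m, so I = I_cm + Md² gives I = 0.53947 + (3.5)(0.68)² = 2.1579 kg·m².
Thin rod: I_cm = (1/12)ML² = (1/12)(5.74)(1.08)² = 0.55793 kg·m²; centre at d = 0.68 + 0.68 + 0.54 = 1.9 m, so I = I_cm + Md² gives I = 0.55793 + (5.74)(1.9)² = 21.279 kg·m².
Spherical shell: I_cm = (2/3)MR² = (2/3)(4.22)(0.0455)² = 0.0058243 kg·m²; centre at d = 0.68 + 0.68 + 0.54 + 0.54 + 0.0455 = 2.4855 m, so I = I_cm + Md² gives I = 0.0058243 + (4.22)(2.4855)² = 26.076 kg·m².
Total I = 2.1579 + 21.279 + 26.076 = 49.513 kg·m².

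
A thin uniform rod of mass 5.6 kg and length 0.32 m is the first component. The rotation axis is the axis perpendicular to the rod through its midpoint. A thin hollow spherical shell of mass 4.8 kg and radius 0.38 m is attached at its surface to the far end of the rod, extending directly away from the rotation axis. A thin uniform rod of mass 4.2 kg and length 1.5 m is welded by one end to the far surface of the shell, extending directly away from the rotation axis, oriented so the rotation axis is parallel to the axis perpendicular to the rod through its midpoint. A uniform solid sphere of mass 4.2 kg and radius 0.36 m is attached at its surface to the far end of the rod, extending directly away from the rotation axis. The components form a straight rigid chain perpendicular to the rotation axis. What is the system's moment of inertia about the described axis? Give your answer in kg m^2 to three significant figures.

Thin rod: I_cm = (1/12)ML² = (1/12)(5.6)(0.32)² = 0.047787 kg m^2; axis through the centre, so I = 0.047787 kg m^2.
Spherical shell: I_cm = (2/3)MR² = (2/3)(4.8)(0.38)² = 0.46208 kg m^2; centre at d = 0.16 + 0.38 = 0.54 m, so the parallel axis theorem gives I = 0.46208 + (4.8)(0.54)² = 1.8618 kg m^2.
Thin rod: I_cm = (1/12)ML² = (1/12)(4.2)(1.5)² = 0.7875 kg m^2; centre at d = 0.16 + 0.38 + 0.38 + 0.75 = 1.67 m, so the parallel axis theorem gives I = 0.7875 + (4.2)(1.67)² = 12.501 kg m^2.
Solid sphere: I_cm = (2/5)MR² = (2/5)(4.2)(0.36)² = 0.21773 kg m^2; centre at d = 0.16 + 0.38 + 0.38 + 0.75 + 0.75 + 0.36 = 2.78 m, so the parallel axis theorem gives I = 0.21773 + (4.2)(2.78)² = 32.677 kg m^2.
Total I = 0.047787 + 1.8618 + 12.501 + 32.677 = 47.087 kg m^2.

47.1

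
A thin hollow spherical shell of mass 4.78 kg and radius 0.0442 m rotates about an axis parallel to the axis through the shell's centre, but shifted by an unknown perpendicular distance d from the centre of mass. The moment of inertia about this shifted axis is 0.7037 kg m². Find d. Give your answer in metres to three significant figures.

About the centre-of-mass axis, I_cm = (2/3)MR² = (2/3)(4.78)(0.0442)² = 0.0062256 kg m².
Parallel axis theorem: I = I_cm + Md², so Md² = 0.7037 − 0.0062256 = 0.69747 kg m².
d = √(0.69747 / 4.78) = 0.38199 m.

0.382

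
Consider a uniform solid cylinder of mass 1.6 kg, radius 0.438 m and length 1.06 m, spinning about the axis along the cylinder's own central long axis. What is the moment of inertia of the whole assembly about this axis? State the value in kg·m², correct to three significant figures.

I_cm = (1/2)MR² = (1/2)(1.6)(0.438)² = 0.15348 kg·m²; axis through the centre, so I = 0.15348 kg·m².

0.153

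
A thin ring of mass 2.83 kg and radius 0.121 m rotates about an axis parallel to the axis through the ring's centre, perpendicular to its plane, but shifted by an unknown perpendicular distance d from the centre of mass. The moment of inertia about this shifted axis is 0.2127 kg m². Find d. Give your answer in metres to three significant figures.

About the centre-of-mass axis, I_cm = MR² = (2.83)(0.121)² = 0.041434 kg m².
Parallel axis theorem: I = I_cm + Md², so Md² = 0.2127 − 0.041434 = 0.17127 kg m².
d = √(0.17127 / 2.83) = 0.246 m.

0.246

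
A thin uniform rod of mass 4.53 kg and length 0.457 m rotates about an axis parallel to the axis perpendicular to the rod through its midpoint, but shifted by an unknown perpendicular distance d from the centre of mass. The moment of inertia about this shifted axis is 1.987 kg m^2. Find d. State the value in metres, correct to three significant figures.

0.649

About the centre-of-mass axis, I_cm = (1/12)ML² = (1/12)(4.53)(0.457)² = 0.07884 kg m^2.
Parallel axis theorem: I = I_cm + Md², so Md² = 1.987 − 0.07884 = 1.9082 kg m^2.
d = √(1.9082 / 4.53) = 0.64902 m.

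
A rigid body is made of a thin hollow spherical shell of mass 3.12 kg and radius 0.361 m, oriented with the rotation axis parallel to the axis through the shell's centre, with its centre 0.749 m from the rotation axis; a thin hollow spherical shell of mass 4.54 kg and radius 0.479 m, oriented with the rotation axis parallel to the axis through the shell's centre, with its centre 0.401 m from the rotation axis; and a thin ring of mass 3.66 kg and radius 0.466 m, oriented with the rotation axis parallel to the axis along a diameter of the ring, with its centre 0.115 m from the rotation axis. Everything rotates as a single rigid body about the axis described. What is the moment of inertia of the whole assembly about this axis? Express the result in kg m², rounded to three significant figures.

3.89

Spherical shell: I_cm = (2/3)MR² = (2/3)(3.12)(0.361)² = 0.27107 kg m²; centre at d = 0.749 m, so I = I_cm + Md² gives I = 0.27107 + (3.12)(0.749)² = 2.0214 kg m².
Spherical shell: I_cm = (2/3)MR² = (2/3)(4.54)(0.479)² = 0.69444 kg m²; centre at d = 0.401 m, so I = I_cm + Md² gives I = 0.69444 + (4.54)(0.401)² = 1.4245 kg m².
Thin ring: I_cm = (1/2)MR² = (1/2)(3.66)(0.466)² = 0.3974 kg m²; centre at d = 0.115 m, so I = I_cm + Md² gives I = 0.3974 + (3.66)(0.115)² = 0.4458 kg m².
Total I = 2.0214 + 1.4245 + 0.4458 = 3.8917 kg m².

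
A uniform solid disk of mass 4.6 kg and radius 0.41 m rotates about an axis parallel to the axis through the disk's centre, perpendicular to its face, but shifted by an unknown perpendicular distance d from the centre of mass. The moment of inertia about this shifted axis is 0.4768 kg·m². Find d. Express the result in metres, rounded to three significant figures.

0.140

About the centre-of-mass axis, I_cm = (1/2)MR² = (1/2)(4.6)(0.41)² = 0.38663 kg·m².
Parallel axis theorem: I = I_cm + Md², so Md² = 0.4768 − 0.38663 = 0.09017 kg·m².
d = √(0.09017 / 4.6) = 0.14001 m.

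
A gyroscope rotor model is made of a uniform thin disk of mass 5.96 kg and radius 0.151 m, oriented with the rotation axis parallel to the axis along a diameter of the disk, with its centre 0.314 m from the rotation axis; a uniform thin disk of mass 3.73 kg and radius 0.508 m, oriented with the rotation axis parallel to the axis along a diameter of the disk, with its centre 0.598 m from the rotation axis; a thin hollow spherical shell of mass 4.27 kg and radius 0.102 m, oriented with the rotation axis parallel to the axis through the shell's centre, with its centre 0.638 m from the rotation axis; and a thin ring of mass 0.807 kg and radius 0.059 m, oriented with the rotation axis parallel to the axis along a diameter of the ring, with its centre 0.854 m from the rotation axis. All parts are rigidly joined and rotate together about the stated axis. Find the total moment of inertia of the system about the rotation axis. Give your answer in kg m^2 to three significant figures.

Thin disk: I_cm = (1/4)MR² = (1/4)(5.96)(0.151)² = 0.033973 kg m^2; centre at d = 0.314 m, so the parallel axis theorem gives I = 0.033973 + (5.96)(0.314)² = 0.62161 kg m^2.
Thin disk: I_cm = (1/4)MR² = (1/4)(3.73)(0.508)² = 0.24064 kg m^2; centre at d = 0.598 m, so the parallel axis theorem gives I = 0.24064 + (3.73)(0.598)² = 1.5745 kg m^2.
Spherical shell: I_cm = (2/3)MR² = (2/3)(4.27)(0.102)² = 0.029617 kg m^2; centre at d = 0.638 m, so the parallel axis theorem gives I = 0.029617 + (4.27)(0.638)² = 1.7677 kg m^2.
Thin ring: I_cm = (1/2)MR² = (1/2)(0.807)(0.059)² = 0.0014046 kg m^2; centre at d = 0.854 m, so the parallel axis theorem gives I = 0.0014046 + (0.807)(0.854)² = 0.58996 kg m^2.
Total I = 0.62161 + 1.5745 + 1.7677 + 0.58996 = 4.5538 kg m^2.

4.55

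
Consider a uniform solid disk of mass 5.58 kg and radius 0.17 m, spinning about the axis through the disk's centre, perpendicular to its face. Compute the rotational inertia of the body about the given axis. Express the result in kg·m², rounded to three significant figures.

0.0806

I_cm = (1/2)MR² = (1/2)(5.58)(0.17)² = 0.080631 kg·m²; axis through the centre, so I = 0.080631 kg·m².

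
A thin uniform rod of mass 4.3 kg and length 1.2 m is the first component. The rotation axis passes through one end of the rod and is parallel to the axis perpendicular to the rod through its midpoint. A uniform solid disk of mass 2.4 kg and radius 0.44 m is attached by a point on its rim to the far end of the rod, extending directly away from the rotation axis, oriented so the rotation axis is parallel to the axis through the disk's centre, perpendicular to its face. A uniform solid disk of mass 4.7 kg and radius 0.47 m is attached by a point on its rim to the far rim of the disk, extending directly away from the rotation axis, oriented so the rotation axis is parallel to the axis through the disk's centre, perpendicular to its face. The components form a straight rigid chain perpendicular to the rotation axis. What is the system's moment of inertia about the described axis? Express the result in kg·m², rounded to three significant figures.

39.8

Thin rod: I_cm = (1/12)ML² = (1/12)(4.3)(1.2)² = 0.516 kg·m²; centre at d = 0.6 m, so I = I_cm + Md² gives I = 0.516 + (4.3)(0.6)² = 2.064 kg·m².
Solid disk: I_cm = (1/2)MR² = (1/2)(2.4)(0.44)² = 0.23232 kg·m²; centre at d = 0.6 + 0.6 + 0.44 = 1.64 m, so I = I_cm + Md² gives I = 0.23232 + (2.4)(1.64)² = 6.6874 kg·m².
Solid disk: I_cm = (1/2)MR² = (1/2)(4.7)(0.47)² = 0.51911 kg·m²; centre at d = 0.6 + 0.6 + 0.44 + 0.44 + 0.47 = 2.55 m, so I = I_cm + Md² gives I = 0.51911 + (4.7)(2.55)² = 31.081 kg·m².
Total I = 2.064 + 6.6874 + 31.081 = 39.832 kg·m².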